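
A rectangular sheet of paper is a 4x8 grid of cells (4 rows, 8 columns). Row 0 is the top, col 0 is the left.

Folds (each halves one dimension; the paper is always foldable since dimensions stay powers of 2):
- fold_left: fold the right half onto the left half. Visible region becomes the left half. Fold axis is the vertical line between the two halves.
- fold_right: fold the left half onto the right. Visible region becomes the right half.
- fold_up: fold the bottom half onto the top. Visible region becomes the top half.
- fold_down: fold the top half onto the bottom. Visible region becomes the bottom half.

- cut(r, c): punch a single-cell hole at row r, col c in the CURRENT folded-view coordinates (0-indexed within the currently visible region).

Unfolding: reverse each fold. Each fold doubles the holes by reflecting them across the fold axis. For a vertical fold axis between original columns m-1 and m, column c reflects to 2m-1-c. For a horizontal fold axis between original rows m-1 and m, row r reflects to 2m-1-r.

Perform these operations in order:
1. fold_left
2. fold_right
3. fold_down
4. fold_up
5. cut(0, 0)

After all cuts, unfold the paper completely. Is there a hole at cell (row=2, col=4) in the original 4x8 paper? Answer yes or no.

Answer: no

Derivation:
Op 1 fold_left: fold axis v@4; visible region now rows[0,4) x cols[0,4) = 4x4
Op 2 fold_right: fold axis v@2; visible region now rows[0,4) x cols[2,4) = 4x2
Op 3 fold_down: fold axis h@2; visible region now rows[2,4) x cols[2,4) = 2x2
Op 4 fold_up: fold axis h@3; visible region now rows[2,3) x cols[2,4) = 1x2
Op 5 cut(0, 0): punch at orig (2,2); cuts so far [(2, 2)]; region rows[2,3) x cols[2,4) = 1x2
Unfold 1 (reflect across h@3): 2 holes -> [(2, 2), (3, 2)]
Unfold 2 (reflect across h@2): 4 holes -> [(0, 2), (1, 2), (2, 2), (3, 2)]
Unfold 3 (reflect across v@2): 8 holes -> [(0, 1), (0, 2), (1, 1), (1, 2), (2, 1), (2, 2), (3, 1), (3, 2)]
Unfold 4 (reflect across v@4): 16 holes -> [(0, 1), (0, 2), (0, 5), (0, 6), (1, 1), (1, 2), (1, 5), (1, 6), (2, 1), (2, 2), (2, 5), (2, 6), (3, 1), (3, 2), (3, 5), (3, 6)]
Holes: [(0, 1), (0, 2), (0, 5), (0, 6), (1, 1), (1, 2), (1, 5), (1, 6), (2, 1), (2, 2), (2, 5), (2, 6), (3, 1), (3, 2), (3, 5), (3, 6)]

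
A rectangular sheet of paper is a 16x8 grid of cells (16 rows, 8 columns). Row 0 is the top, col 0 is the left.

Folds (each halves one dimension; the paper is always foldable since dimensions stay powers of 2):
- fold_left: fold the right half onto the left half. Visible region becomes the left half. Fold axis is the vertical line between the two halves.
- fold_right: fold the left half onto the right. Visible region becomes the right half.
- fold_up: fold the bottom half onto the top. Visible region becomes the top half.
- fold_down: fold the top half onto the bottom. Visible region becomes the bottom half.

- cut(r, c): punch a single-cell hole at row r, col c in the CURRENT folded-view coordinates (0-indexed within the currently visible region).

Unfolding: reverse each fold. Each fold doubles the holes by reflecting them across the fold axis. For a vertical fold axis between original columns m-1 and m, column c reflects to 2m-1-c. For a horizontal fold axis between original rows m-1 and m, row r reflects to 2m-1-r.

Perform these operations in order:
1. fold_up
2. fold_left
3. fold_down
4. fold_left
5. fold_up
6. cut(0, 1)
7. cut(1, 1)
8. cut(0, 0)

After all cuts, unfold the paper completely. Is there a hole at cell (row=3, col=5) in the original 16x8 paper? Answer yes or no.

Answer: yes

Derivation:
Op 1 fold_up: fold axis h@8; visible region now rows[0,8) x cols[0,8) = 8x8
Op 2 fold_left: fold axis v@4; visible region now rows[0,8) x cols[0,4) = 8x4
Op 3 fold_down: fold axis h@4; visible region now rows[4,8) x cols[0,4) = 4x4
Op 4 fold_left: fold axis v@2; visible region now rows[4,8) x cols[0,2) = 4x2
Op 5 fold_up: fold axis h@6; visible region now rows[4,6) x cols[0,2) = 2x2
Op 6 cut(0, 1): punch at orig (4,1); cuts so far [(4, 1)]; region rows[4,6) x cols[0,2) = 2x2
Op 7 cut(1, 1): punch at orig (5,1); cuts so far [(4, 1), (5, 1)]; region rows[4,6) x cols[0,2) = 2x2
Op 8 cut(0, 0): punch at orig (4,0); cuts so far [(4, 0), (4, 1), (5, 1)]; region rows[4,6) x cols[0,2) = 2x2
Unfold 1 (reflect across h@6): 6 holes -> [(4, 0), (4, 1), (5, 1), (6, 1), (7, 0), (7, 1)]
Unfold 2 (reflect across v@2): 12 holes -> [(4, 0), (4, 1), (4, 2), (4, 3), (5, 1), (5, 2), (6, 1), (6, 2), (7, 0), (7, 1), (7, 2), (7, 3)]
Unfold 3 (reflect across h@4): 24 holes -> [(0, 0), (0, 1), (0, 2), (0, 3), (1, 1), (1, 2), (2, 1), (2, 2), (3, 0), (3, 1), (3, 2), (3, 3), (4, 0), (4, 1), (4, 2), (4, 3), (5, 1), (5, 2), (6, 1), (6, 2), (7, 0), (7, 1), (7, 2), (7, 3)]
Unfold 4 (reflect across v@4): 48 holes -> [(0, 0), (0, 1), (0, 2), (0, 3), (0, 4), (0, 5), (0, 6), (0, 7), (1, 1), (1, 2), (1, 5), (1, 6), (2, 1), (2, 2), (2, 5), (2, 6), (3, 0), (3, 1), (3, 2), (3, 3), (3, 4), (3, 5), (3, 6), (3, 7), (4, 0), (4, 1), (4, 2), (4, 3), (4, 4), (4, 5), (4, 6), (4, 7), (5, 1), (5, 2), (5, 5), (5, 6), (6, 1), (6, 2), (6, 5), (6, 6), (7, 0), (7, 1), (7, 2), (7, 3), (7, 4), (7, 5), (7, 6), (7, 7)]
Unfold 5 (reflect across h@8): 96 holes -> [(0, 0), (0, 1), (0, 2), (0, 3), (0, 4), (0, 5), (0, 6), (0, 7), (1, 1), (1, 2), (1, 5), (1, 6), (2, 1), (2, 2), (2, 5), (2, 6), (3, 0), (3, 1), (3, 2), (3, 3), (3, 4), (3, 5), (3, 6), (3, 7), (4, 0), (4, 1), (4, 2), (4, 3), (4, 4), (4, 5), (4, 6), (4, 7), (5, 1), (5, 2), (5, 5), (5, 6), (6, 1), (6, 2), (6, 5), (6, 6), (7, 0), (7, 1), (7, 2), (7, 3), (7, 4), (7, 5), (7, 6), (7, 7), (8, 0), (8, 1), (8, 2), (8, 3), (8, 4), (8, 5), (8, 6), (8, 7), (9, 1), (9, 2), (9, 5), (9, 6), (10, 1), (10, 2), (10, 5), (10, 6), (11, 0), (11, 1), (11, 2), (11, 3), (11, 4), (11, 5), (11, 6), (11, 7), (12, 0), (12, 1), (12, 2), (12, 3), (12, 4), (12, 5), (12, 6), (12, 7), (13, 1), (13, 2), (13, 5), (13, 6), (14, 1), (14, 2), (14, 5), (14, 6), (15, 0), (15, 1), (15, 2), (15, 3), (15, 4), (15, 5), (15, 6), (15, 7)]
Holes: [(0, 0), (0, 1), (0, 2), (0, 3), (0, 4), (0, 5), (0, 6), (0, 7), (1, 1), (1, 2), (1, 5), (1, 6), (2, 1), (2, 2), (2, 5), (2, 6), (3, 0), (3, 1), (3, 2), (3, 3), (3, 4), (3, 5), (3, 6), (3, 7), (4, 0), (4, 1), (4, 2), (4, 3), (4, 4), (4, 5), (4, 6), (4, 7), (5, 1), (5, 2), (5, 5), (5, 6), (6, 1), (6, 2), (6, 5), (6, 6), (7, 0), (7, 1), (7, 2), (7, 3), (7, 4), (7, 5), (7, 6), (7, 7), (8, 0), (8, 1), (8, 2), (8, 3), (8, 4), (8, 5), (8, 6), (8, 7), (9, 1), (9, 2), (9, 5), (9, 6), (10, 1), (10, 2), (10, 5), (10, 6), (11, 0), (11, 1), (11, 2), (11, 3), (11, 4), (11, 5), (11, 6), (11, 7), (12, 0), (12, 1), (12, 2), (12, 3), (12, 4), (12, 5), (12, 6), (12, 7), (13, 1), (13, 2), (13, 5), (13, 6), (14, 1), (14, 2), (14, 5), (14, 6), (15, 0), (15, 1), (15, 2), (15, 3), (15, 4), (15, 5), (15, 6), (15, 7)]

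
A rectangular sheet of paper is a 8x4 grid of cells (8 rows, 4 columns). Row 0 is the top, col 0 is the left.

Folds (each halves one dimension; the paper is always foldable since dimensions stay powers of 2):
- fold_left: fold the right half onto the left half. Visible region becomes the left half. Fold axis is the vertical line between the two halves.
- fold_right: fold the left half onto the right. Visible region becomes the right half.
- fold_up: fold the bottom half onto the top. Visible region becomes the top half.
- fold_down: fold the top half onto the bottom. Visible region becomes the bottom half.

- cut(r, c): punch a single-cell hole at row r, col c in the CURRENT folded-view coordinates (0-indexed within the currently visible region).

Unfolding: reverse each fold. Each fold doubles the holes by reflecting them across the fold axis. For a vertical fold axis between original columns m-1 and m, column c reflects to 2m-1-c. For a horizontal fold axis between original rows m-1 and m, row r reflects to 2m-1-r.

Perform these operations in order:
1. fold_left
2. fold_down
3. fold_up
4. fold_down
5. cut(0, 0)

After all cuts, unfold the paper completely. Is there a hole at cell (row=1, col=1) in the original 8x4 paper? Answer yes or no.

Op 1 fold_left: fold axis v@2; visible region now rows[0,8) x cols[0,2) = 8x2
Op 2 fold_down: fold axis h@4; visible region now rows[4,8) x cols[0,2) = 4x2
Op 3 fold_up: fold axis h@6; visible region now rows[4,6) x cols[0,2) = 2x2
Op 4 fold_down: fold axis h@5; visible region now rows[5,6) x cols[0,2) = 1x2
Op 5 cut(0, 0): punch at orig (5,0); cuts so far [(5, 0)]; region rows[5,6) x cols[0,2) = 1x2
Unfold 1 (reflect across h@5): 2 holes -> [(4, 0), (5, 0)]
Unfold 2 (reflect across h@6): 4 holes -> [(4, 0), (5, 0), (6, 0), (7, 0)]
Unfold 3 (reflect across h@4): 8 holes -> [(0, 0), (1, 0), (2, 0), (3, 0), (4, 0), (5, 0), (6, 0), (7, 0)]
Unfold 4 (reflect across v@2): 16 holes -> [(0, 0), (0, 3), (1, 0), (1, 3), (2, 0), (2, 3), (3, 0), (3, 3), (4, 0), (4, 3), (5, 0), (5, 3), (6, 0), (6, 3), (7, 0), (7, 3)]
Holes: [(0, 0), (0, 3), (1, 0), (1, 3), (2, 0), (2, 3), (3, 0), (3, 3), (4, 0), (4, 3), (5, 0), (5, 3), (6, 0), (6, 3), (7, 0), (7, 3)]

Answer: no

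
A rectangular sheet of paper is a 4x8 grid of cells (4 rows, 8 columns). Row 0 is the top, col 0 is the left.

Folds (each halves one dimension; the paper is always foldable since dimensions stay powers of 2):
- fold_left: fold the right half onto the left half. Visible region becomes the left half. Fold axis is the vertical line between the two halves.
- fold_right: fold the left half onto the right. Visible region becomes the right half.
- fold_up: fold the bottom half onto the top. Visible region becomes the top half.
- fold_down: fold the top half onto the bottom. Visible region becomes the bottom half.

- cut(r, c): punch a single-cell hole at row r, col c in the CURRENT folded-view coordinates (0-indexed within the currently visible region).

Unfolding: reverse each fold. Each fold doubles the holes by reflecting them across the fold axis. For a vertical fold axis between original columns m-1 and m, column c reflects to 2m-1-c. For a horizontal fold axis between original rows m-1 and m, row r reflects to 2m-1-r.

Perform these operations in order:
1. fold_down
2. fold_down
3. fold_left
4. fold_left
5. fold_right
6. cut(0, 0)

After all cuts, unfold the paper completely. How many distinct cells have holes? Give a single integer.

Op 1 fold_down: fold axis h@2; visible region now rows[2,4) x cols[0,8) = 2x8
Op 2 fold_down: fold axis h@3; visible region now rows[3,4) x cols[0,8) = 1x8
Op 3 fold_left: fold axis v@4; visible region now rows[3,4) x cols[0,4) = 1x4
Op 4 fold_left: fold axis v@2; visible region now rows[3,4) x cols[0,2) = 1x2
Op 5 fold_right: fold axis v@1; visible region now rows[3,4) x cols[1,2) = 1x1
Op 6 cut(0, 0): punch at orig (3,1); cuts so far [(3, 1)]; region rows[3,4) x cols[1,2) = 1x1
Unfold 1 (reflect across v@1): 2 holes -> [(3, 0), (3, 1)]
Unfold 2 (reflect across v@2): 4 holes -> [(3, 0), (3, 1), (3, 2), (3, 3)]
Unfold 3 (reflect across v@4): 8 holes -> [(3, 0), (3, 1), (3, 2), (3, 3), (3, 4), (3, 5), (3, 6), (3, 7)]
Unfold 4 (reflect across h@3): 16 holes -> [(2, 0), (2, 1), (2, 2), (2, 3), (2, 4), (2, 5), (2, 6), (2, 7), (3, 0), (3, 1), (3, 2), (3, 3), (3, 4), (3, 5), (3, 6), (3, 7)]
Unfold 5 (reflect across h@2): 32 holes -> [(0, 0), (0, 1), (0, 2), (0, 3), (0, 4), (0, 5), (0, 6), (0, 7), (1, 0), (1, 1), (1, 2), (1, 3), (1, 4), (1, 5), (1, 6), (1, 7), (2, 0), (2, 1), (2, 2), (2, 3), (2, 4), (2, 5), (2, 6), (2, 7), (3, 0), (3, 1), (3, 2), (3, 3), (3, 4), (3, 5), (3, 6), (3, 7)]

Answer: 32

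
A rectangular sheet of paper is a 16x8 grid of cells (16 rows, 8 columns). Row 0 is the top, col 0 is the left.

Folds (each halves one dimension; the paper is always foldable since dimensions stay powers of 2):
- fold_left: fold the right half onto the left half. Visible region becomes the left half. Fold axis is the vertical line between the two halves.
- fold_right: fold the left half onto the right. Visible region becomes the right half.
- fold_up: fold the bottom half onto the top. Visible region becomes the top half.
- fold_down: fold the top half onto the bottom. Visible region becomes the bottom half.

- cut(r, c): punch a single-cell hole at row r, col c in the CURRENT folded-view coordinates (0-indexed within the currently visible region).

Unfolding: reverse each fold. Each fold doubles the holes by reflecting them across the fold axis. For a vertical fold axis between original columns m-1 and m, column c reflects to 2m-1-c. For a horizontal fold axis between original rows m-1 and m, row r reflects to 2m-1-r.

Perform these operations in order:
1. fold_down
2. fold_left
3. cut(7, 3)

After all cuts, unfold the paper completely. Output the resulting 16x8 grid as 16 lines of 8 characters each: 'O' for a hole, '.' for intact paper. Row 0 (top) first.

Op 1 fold_down: fold axis h@8; visible region now rows[8,16) x cols[0,8) = 8x8
Op 2 fold_left: fold axis v@4; visible region now rows[8,16) x cols[0,4) = 8x4
Op 3 cut(7, 3): punch at orig (15,3); cuts so far [(15, 3)]; region rows[8,16) x cols[0,4) = 8x4
Unfold 1 (reflect across v@4): 2 holes -> [(15, 3), (15, 4)]
Unfold 2 (reflect across h@8): 4 holes -> [(0, 3), (0, 4), (15, 3), (15, 4)]

Answer: ...OO...
........
........
........
........
........
........
........
........
........
........
........
........
........
........
...OO...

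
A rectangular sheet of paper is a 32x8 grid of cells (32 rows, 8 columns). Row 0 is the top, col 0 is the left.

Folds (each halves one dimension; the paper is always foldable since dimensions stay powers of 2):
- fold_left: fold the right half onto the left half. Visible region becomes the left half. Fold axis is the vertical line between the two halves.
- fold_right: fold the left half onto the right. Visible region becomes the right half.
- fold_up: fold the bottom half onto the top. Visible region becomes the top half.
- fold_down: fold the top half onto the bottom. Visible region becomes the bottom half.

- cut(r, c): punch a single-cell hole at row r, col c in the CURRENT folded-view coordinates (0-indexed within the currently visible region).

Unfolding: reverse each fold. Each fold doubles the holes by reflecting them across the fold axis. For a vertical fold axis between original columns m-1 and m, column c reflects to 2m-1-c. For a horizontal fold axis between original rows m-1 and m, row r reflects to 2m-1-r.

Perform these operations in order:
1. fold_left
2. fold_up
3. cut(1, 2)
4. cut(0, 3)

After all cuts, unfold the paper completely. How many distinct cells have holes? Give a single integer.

Answer: 8

Derivation:
Op 1 fold_left: fold axis v@4; visible region now rows[0,32) x cols[0,4) = 32x4
Op 2 fold_up: fold axis h@16; visible region now rows[0,16) x cols[0,4) = 16x4
Op 3 cut(1, 2): punch at orig (1,2); cuts so far [(1, 2)]; region rows[0,16) x cols[0,4) = 16x4
Op 4 cut(0, 3): punch at orig (0,3); cuts so far [(0, 3), (1, 2)]; region rows[0,16) x cols[0,4) = 16x4
Unfold 1 (reflect across h@16): 4 holes -> [(0, 3), (1, 2), (30, 2), (31, 3)]
Unfold 2 (reflect across v@4): 8 holes -> [(0, 3), (0, 4), (1, 2), (1, 5), (30, 2), (30, 5), (31, 3), (31, 4)]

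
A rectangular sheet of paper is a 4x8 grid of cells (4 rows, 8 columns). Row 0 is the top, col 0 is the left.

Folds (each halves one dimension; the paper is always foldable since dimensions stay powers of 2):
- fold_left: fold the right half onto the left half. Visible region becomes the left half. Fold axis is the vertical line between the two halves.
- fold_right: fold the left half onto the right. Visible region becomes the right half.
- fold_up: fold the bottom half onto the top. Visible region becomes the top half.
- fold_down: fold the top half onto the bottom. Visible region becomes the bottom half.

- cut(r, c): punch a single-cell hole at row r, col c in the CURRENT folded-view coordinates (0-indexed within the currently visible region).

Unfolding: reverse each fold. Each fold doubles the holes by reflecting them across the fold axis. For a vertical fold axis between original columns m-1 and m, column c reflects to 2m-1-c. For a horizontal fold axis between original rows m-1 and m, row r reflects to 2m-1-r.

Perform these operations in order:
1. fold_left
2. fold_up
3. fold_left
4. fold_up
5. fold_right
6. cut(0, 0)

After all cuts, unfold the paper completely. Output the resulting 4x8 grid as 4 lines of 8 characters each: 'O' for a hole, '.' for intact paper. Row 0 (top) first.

Answer: OOOOOOOO
OOOOOOOO
OOOOOOOO
OOOOOOOO

Derivation:
Op 1 fold_left: fold axis v@4; visible region now rows[0,4) x cols[0,4) = 4x4
Op 2 fold_up: fold axis h@2; visible region now rows[0,2) x cols[0,4) = 2x4
Op 3 fold_left: fold axis v@2; visible region now rows[0,2) x cols[0,2) = 2x2
Op 4 fold_up: fold axis h@1; visible region now rows[0,1) x cols[0,2) = 1x2
Op 5 fold_right: fold axis v@1; visible region now rows[0,1) x cols[1,2) = 1x1
Op 6 cut(0, 0): punch at orig (0,1); cuts so far [(0, 1)]; region rows[0,1) x cols[1,2) = 1x1
Unfold 1 (reflect across v@1): 2 holes -> [(0, 0), (0, 1)]
Unfold 2 (reflect across h@1): 4 holes -> [(0, 0), (0, 1), (1, 0), (1, 1)]
Unfold 3 (reflect across v@2): 8 holes -> [(0, 0), (0, 1), (0, 2), (0, 3), (1, 0), (1, 1), (1, 2), (1, 3)]
Unfold 4 (reflect across h@2): 16 holes -> [(0, 0), (0, 1), (0, 2), (0, 3), (1, 0), (1, 1), (1, 2), (1, 3), (2, 0), (2, 1), (2, 2), (2, 3), (3, 0), (3, 1), (3, 2), (3, 3)]
Unfold 5 (reflect across v@4): 32 holes -> [(0, 0), (0, 1), (0, 2), (0, 3), (0, 4), (0, 5), (0, 6), (0, 7), (1, 0), (1, 1), (1, 2), (1, 3), (1, 4), (1, 5), (1, 6), (1, 7), (2, 0), (2, 1), (2, 2), (2, 3), (2, 4), (2, 5), (2, 6), (2, 7), (3, 0), (3, 1), (3, 2), (3, 3), (3, 4), (3, 5), (3, 6), (3, 7)]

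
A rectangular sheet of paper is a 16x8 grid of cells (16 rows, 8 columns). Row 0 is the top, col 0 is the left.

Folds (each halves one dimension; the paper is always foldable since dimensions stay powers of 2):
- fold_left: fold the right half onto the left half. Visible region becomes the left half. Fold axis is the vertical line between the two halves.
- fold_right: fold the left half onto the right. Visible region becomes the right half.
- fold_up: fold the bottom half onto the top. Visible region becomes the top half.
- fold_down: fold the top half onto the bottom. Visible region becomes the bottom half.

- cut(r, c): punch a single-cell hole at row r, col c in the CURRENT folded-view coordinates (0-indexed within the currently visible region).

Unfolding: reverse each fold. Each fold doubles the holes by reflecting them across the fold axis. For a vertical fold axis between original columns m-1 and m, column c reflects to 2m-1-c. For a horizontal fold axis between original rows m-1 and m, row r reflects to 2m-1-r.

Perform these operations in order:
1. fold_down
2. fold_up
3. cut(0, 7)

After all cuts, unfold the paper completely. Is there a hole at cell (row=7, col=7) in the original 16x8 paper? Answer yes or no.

Op 1 fold_down: fold axis h@8; visible region now rows[8,16) x cols[0,8) = 8x8
Op 2 fold_up: fold axis h@12; visible region now rows[8,12) x cols[0,8) = 4x8
Op 3 cut(0, 7): punch at orig (8,7); cuts so far [(8, 7)]; region rows[8,12) x cols[0,8) = 4x8
Unfold 1 (reflect across h@12): 2 holes -> [(8, 7), (15, 7)]
Unfold 2 (reflect across h@8): 4 holes -> [(0, 7), (7, 7), (8, 7), (15, 7)]
Holes: [(0, 7), (7, 7), (8, 7), (15, 7)]

Answer: yes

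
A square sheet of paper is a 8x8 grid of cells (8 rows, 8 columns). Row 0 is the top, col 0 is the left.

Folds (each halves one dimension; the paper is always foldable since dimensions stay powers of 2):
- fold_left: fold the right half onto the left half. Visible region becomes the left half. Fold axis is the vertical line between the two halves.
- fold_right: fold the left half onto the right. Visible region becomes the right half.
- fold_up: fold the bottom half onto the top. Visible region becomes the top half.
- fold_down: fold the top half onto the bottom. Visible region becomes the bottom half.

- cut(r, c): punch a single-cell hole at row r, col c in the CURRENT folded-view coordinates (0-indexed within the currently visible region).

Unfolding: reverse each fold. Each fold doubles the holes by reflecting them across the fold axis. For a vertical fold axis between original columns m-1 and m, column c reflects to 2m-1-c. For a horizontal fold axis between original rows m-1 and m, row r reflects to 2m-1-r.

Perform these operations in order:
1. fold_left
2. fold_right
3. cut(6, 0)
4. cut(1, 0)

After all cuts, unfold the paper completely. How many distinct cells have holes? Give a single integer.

Op 1 fold_left: fold axis v@4; visible region now rows[0,8) x cols[0,4) = 8x4
Op 2 fold_right: fold axis v@2; visible region now rows[0,8) x cols[2,4) = 8x2
Op 3 cut(6, 0): punch at orig (6,2); cuts so far [(6, 2)]; region rows[0,8) x cols[2,4) = 8x2
Op 4 cut(1, 0): punch at orig (1,2); cuts so far [(1, 2), (6, 2)]; region rows[0,8) x cols[2,4) = 8x2
Unfold 1 (reflect across v@2): 4 holes -> [(1, 1), (1, 2), (6, 1), (6, 2)]
Unfold 2 (reflect across v@4): 8 holes -> [(1, 1), (1, 2), (1, 5), (1, 6), (6, 1), (6, 2), (6, 5), (6, 6)]

Answer: 8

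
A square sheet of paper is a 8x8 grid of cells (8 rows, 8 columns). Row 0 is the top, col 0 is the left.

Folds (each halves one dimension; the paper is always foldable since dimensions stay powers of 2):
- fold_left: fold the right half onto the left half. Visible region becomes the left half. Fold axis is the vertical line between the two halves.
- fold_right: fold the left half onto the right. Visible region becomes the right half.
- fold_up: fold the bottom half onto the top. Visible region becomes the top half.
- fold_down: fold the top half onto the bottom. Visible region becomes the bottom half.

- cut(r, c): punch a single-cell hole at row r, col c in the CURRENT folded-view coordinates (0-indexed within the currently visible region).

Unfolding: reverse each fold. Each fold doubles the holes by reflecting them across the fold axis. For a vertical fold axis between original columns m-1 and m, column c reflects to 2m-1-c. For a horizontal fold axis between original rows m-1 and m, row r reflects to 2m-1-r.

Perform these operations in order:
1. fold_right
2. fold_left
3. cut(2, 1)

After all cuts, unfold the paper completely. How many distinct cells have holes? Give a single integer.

Answer: 4

Derivation:
Op 1 fold_right: fold axis v@4; visible region now rows[0,8) x cols[4,8) = 8x4
Op 2 fold_left: fold axis v@6; visible region now rows[0,8) x cols[4,6) = 8x2
Op 3 cut(2, 1): punch at orig (2,5); cuts so far [(2, 5)]; region rows[0,8) x cols[4,6) = 8x2
Unfold 1 (reflect across v@6): 2 holes -> [(2, 5), (2, 6)]
Unfold 2 (reflect across v@4): 4 holes -> [(2, 1), (2, 2), (2, 5), (2, 6)]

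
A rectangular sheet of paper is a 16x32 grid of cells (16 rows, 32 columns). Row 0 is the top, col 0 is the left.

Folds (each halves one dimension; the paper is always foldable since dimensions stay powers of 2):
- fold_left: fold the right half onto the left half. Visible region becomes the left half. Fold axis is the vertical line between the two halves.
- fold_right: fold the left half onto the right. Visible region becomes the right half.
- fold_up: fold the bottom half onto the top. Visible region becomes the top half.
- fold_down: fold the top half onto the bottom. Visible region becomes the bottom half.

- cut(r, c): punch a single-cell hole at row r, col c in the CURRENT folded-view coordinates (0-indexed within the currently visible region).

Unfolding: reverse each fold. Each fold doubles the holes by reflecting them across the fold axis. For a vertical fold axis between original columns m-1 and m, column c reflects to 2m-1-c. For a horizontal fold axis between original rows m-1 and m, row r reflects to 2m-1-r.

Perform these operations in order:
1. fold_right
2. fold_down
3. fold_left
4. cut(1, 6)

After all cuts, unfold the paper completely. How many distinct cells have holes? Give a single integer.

Answer: 8

Derivation:
Op 1 fold_right: fold axis v@16; visible region now rows[0,16) x cols[16,32) = 16x16
Op 2 fold_down: fold axis h@8; visible region now rows[8,16) x cols[16,32) = 8x16
Op 3 fold_left: fold axis v@24; visible region now rows[8,16) x cols[16,24) = 8x8
Op 4 cut(1, 6): punch at orig (9,22); cuts so far [(9, 22)]; region rows[8,16) x cols[16,24) = 8x8
Unfold 1 (reflect across v@24): 2 holes -> [(9, 22), (9, 25)]
Unfold 2 (reflect across h@8): 4 holes -> [(6, 22), (6, 25), (9, 22), (9, 25)]
Unfold 3 (reflect across v@16): 8 holes -> [(6, 6), (6, 9), (6, 22), (6, 25), (9, 6), (9, 9), (9, 22), (9, 25)]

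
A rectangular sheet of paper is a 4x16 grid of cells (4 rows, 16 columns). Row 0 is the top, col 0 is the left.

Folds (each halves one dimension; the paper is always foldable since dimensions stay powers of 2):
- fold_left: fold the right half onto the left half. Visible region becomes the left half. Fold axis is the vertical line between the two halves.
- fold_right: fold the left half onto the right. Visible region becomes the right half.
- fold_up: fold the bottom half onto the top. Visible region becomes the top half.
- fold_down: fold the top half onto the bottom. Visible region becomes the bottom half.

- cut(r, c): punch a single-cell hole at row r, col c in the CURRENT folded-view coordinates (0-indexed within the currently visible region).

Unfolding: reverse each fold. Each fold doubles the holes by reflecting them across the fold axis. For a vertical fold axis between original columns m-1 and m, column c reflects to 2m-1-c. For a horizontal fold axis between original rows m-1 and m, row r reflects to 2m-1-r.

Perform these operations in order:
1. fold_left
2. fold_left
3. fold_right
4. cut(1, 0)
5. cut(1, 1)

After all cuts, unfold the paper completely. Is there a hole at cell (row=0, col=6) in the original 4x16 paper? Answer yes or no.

Op 1 fold_left: fold axis v@8; visible region now rows[0,4) x cols[0,8) = 4x8
Op 2 fold_left: fold axis v@4; visible region now rows[0,4) x cols[0,4) = 4x4
Op 3 fold_right: fold axis v@2; visible region now rows[0,4) x cols[2,4) = 4x2
Op 4 cut(1, 0): punch at orig (1,2); cuts so far [(1, 2)]; region rows[0,4) x cols[2,4) = 4x2
Op 5 cut(1, 1): punch at orig (1,3); cuts so far [(1, 2), (1, 3)]; region rows[0,4) x cols[2,4) = 4x2
Unfold 1 (reflect across v@2): 4 holes -> [(1, 0), (1, 1), (1, 2), (1, 3)]
Unfold 2 (reflect across v@4): 8 holes -> [(1, 0), (1, 1), (1, 2), (1, 3), (1, 4), (1, 5), (1, 6), (1, 7)]
Unfold 3 (reflect across v@8): 16 holes -> [(1, 0), (1, 1), (1, 2), (1, 3), (1, 4), (1, 5), (1, 6), (1, 7), (1, 8), (1, 9), (1, 10), (1, 11), (1, 12), (1, 13), (1, 14), (1, 15)]
Holes: [(1, 0), (1, 1), (1, 2), (1, 3), (1, 4), (1, 5), (1, 6), (1, 7), (1, 8), (1, 9), (1, 10), (1, 11), (1, 12), (1, 13), (1, 14), (1, 15)]

Answer: no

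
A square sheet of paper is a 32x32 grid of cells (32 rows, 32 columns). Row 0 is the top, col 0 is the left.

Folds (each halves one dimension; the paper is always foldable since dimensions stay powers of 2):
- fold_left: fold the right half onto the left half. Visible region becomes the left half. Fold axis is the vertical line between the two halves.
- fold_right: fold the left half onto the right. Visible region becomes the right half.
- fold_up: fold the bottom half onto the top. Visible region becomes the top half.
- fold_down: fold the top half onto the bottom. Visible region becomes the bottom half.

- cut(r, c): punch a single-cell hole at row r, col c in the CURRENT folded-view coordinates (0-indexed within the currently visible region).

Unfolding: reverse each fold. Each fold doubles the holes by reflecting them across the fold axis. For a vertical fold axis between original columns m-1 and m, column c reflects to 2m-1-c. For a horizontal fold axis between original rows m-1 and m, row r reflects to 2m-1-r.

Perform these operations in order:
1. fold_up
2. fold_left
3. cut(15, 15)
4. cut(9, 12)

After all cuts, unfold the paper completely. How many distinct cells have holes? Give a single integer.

Answer: 8

Derivation:
Op 1 fold_up: fold axis h@16; visible region now rows[0,16) x cols[0,32) = 16x32
Op 2 fold_left: fold axis v@16; visible region now rows[0,16) x cols[0,16) = 16x16
Op 3 cut(15, 15): punch at orig (15,15); cuts so far [(15, 15)]; region rows[0,16) x cols[0,16) = 16x16
Op 4 cut(9, 12): punch at orig (9,12); cuts so far [(9, 12), (15, 15)]; region rows[0,16) x cols[0,16) = 16x16
Unfold 1 (reflect across v@16): 4 holes -> [(9, 12), (9, 19), (15, 15), (15, 16)]
Unfold 2 (reflect across h@16): 8 holes -> [(9, 12), (9, 19), (15, 15), (15, 16), (16, 15), (16, 16), (22, 12), (22, 19)]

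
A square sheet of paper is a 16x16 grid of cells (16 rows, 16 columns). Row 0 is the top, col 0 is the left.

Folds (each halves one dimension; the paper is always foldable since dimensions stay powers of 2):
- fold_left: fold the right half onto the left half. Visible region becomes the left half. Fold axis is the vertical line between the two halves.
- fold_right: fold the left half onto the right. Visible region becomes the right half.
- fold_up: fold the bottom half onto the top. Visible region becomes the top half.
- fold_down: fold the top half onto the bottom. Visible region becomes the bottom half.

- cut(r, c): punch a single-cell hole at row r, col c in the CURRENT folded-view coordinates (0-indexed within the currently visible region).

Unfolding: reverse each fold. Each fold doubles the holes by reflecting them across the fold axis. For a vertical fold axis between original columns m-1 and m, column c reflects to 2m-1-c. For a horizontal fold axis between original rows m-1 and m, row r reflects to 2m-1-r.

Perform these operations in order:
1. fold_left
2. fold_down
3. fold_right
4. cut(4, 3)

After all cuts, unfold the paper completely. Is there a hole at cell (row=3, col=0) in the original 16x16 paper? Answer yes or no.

Answer: yes

Derivation:
Op 1 fold_left: fold axis v@8; visible region now rows[0,16) x cols[0,8) = 16x8
Op 2 fold_down: fold axis h@8; visible region now rows[8,16) x cols[0,8) = 8x8
Op 3 fold_right: fold axis v@4; visible region now rows[8,16) x cols[4,8) = 8x4
Op 4 cut(4, 3): punch at orig (12,7); cuts so far [(12, 7)]; region rows[8,16) x cols[4,8) = 8x4
Unfold 1 (reflect across v@4): 2 holes -> [(12, 0), (12, 7)]
Unfold 2 (reflect across h@8): 4 holes -> [(3, 0), (3, 7), (12, 0), (12, 7)]
Unfold 3 (reflect across v@8): 8 holes -> [(3, 0), (3, 7), (3, 8), (3, 15), (12, 0), (12, 7), (12, 8), (12, 15)]
Holes: [(3, 0), (3, 7), (3, 8), (3, 15), (12, 0), (12, 7), (12, 8), (12, 15)]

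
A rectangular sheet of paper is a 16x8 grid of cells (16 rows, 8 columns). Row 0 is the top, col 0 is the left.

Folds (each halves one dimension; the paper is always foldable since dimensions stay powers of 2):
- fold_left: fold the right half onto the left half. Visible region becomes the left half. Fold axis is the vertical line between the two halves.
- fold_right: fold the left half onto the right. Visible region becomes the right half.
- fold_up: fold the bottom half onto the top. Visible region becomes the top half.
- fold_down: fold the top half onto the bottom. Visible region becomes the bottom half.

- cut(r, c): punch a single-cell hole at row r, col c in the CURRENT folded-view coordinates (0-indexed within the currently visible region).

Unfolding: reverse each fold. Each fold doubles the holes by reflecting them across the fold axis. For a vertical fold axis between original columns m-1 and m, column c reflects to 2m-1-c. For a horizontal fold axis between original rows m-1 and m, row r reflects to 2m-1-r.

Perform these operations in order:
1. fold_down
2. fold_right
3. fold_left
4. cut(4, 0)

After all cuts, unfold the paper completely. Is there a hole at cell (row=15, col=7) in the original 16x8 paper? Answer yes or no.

Op 1 fold_down: fold axis h@8; visible region now rows[8,16) x cols[0,8) = 8x8
Op 2 fold_right: fold axis v@4; visible region now rows[8,16) x cols[4,8) = 8x4
Op 3 fold_left: fold axis v@6; visible region now rows[8,16) x cols[4,6) = 8x2
Op 4 cut(4, 0): punch at orig (12,4); cuts so far [(12, 4)]; region rows[8,16) x cols[4,6) = 8x2
Unfold 1 (reflect across v@6): 2 holes -> [(12, 4), (12, 7)]
Unfold 2 (reflect across v@4): 4 holes -> [(12, 0), (12, 3), (12, 4), (12, 7)]
Unfold 3 (reflect across h@8): 8 holes -> [(3, 0), (3, 3), (3, 4), (3, 7), (12, 0), (12, 3), (12, 4), (12, 7)]
Holes: [(3, 0), (3, 3), (3, 4), (3, 7), (12, 0), (12, 3), (12, 4), (12, 7)]

Answer: no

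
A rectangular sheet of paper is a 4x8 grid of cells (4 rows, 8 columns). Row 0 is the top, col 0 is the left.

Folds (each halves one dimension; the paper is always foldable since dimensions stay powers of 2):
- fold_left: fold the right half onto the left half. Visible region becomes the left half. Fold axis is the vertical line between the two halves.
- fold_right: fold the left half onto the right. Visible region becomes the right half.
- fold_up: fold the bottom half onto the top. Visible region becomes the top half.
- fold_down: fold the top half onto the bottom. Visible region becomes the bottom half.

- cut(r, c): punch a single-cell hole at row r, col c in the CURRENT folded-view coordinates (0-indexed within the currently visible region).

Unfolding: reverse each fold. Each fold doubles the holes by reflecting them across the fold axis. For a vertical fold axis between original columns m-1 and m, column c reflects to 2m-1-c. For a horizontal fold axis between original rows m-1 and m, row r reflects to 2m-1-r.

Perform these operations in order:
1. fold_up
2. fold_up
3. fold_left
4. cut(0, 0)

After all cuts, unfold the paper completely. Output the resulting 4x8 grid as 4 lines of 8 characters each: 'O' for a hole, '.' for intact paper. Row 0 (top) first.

Answer: O......O
O......O
O......O
O......O

Derivation:
Op 1 fold_up: fold axis h@2; visible region now rows[0,2) x cols[0,8) = 2x8
Op 2 fold_up: fold axis h@1; visible region now rows[0,1) x cols[0,8) = 1x8
Op 3 fold_left: fold axis v@4; visible region now rows[0,1) x cols[0,4) = 1x4
Op 4 cut(0, 0): punch at orig (0,0); cuts so far [(0, 0)]; region rows[0,1) x cols[0,4) = 1x4
Unfold 1 (reflect across v@4): 2 holes -> [(0, 0), (0, 7)]
Unfold 2 (reflect across h@1): 4 holes -> [(0, 0), (0, 7), (1, 0), (1, 7)]
Unfold 3 (reflect across h@2): 8 holes -> [(0, 0), (0, 7), (1, 0), (1, 7), (2, 0), (2, 7), (3, 0), (3, 7)]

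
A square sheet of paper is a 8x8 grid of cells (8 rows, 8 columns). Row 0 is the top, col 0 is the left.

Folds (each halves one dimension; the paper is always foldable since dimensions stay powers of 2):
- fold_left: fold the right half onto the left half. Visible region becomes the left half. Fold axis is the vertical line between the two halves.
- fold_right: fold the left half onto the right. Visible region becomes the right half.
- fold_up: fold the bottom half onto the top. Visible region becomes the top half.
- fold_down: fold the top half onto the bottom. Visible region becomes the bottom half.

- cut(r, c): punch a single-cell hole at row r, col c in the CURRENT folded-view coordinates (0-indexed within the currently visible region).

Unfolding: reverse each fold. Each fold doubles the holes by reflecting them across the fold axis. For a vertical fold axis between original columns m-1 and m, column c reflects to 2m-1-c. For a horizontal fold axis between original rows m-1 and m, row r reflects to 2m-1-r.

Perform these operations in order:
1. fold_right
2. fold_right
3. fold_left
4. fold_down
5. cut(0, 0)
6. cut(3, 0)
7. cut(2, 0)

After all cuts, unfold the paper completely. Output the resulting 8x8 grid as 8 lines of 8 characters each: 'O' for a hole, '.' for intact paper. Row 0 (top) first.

Op 1 fold_right: fold axis v@4; visible region now rows[0,8) x cols[4,8) = 8x4
Op 2 fold_right: fold axis v@6; visible region now rows[0,8) x cols[6,8) = 8x2
Op 3 fold_left: fold axis v@7; visible region now rows[0,8) x cols[6,7) = 8x1
Op 4 fold_down: fold axis h@4; visible region now rows[4,8) x cols[6,7) = 4x1
Op 5 cut(0, 0): punch at orig (4,6); cuts so far [(4, 6)]; region rows[4,8) x cols[6,7) = 4x1
Op 6 cut(3, 0): punch at orig (7,6); cuts so far [(4, 6), (7, 6)]; region rows[4,8) x cols[6,7) = 4x1
Op 7 cut(2, 0): punch at orig (6,6); cuts so far [(4, 6), (6, 6), (7, 6)]; region rows[4,8) x cols[6,7) = 4x1
Unfold 1 (reflect across h@4): 6 holes -> [(0, 6), (1, 6), (3, 6), (4, 6), (6, 6), (7, 6)]
Unfold 2 (reflect across v@7): 12 holes -> [(0, 6), (0, 7), (1, 6), (1, 7), (3, 6), (3, 7), (4, 6), (4, 7), (6, 6), (6, 7), (7, 6), (7, 7)]
Unfold 3 (reflect across v@6): 24 holes -> [(0, 4), (0, 5), (0, 6), (0, 7), (1, 4), (1, 5), (1, 6), (1, 7), (3, 4), (3, 5), (3, 6), (3, 7), (4, 4), (4, 5), (4, 6), (4, 7), (6, 4), (6, 5), (6, 6), (6, 7), (7, 4), (7, 5), (7, 6), (7, 7)]
Unfold 4 (reflect across v@4): 48 holes -> [(0, 0), (0, 1), (0, 2), (0, 3), (0, 4), (0, 5), (0, 6), (0, 7), (1, 0), (1, 1), (1, 2), (1, 3), (1, 4), (1, 5), (1, 6), (1, 7), (3, 0), (3, 1), (3, 2), (3, 3), (3, 4), (3, 5), (3, 6), (3, 7), (4, 0), (4, 1), (4, 2), (4, 3), (4, 4), (4, 5), (4, 6), (4, 7), (6, 0), (6, 1), (6, 2), (6, 3), (6, 4), (6, 5), (6, 6), (6, 7), (7, 0), (7, 1), (7, 2), (7, 3), (7, 4), (7, 5), (7, 6), (7, 7)]

Answer: OOOOOOOO
OOOOOOOO
........
OOOOOOOO
OOOOOOOO
........
OOOOOOOO
OOOOOOOO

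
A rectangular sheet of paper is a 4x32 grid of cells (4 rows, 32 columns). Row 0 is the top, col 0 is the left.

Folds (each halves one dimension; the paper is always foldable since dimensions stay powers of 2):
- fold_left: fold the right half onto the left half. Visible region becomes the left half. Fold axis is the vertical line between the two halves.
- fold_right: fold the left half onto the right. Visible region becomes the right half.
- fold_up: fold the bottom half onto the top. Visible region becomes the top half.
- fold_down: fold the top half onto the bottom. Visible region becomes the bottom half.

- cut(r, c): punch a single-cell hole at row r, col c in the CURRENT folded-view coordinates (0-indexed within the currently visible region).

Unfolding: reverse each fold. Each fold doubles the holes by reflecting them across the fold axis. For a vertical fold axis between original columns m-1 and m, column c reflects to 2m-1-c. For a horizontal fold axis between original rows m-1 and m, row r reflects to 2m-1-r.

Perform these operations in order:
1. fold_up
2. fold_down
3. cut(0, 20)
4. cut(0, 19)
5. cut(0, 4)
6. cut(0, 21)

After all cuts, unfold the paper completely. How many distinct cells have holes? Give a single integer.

Answer: 16

Derivation:
Op 1 fold_up: fold axis h@2; visible region now rows[0,2) x cols[0,32) = 2x32
Op 2 fold_down: fold axis h@1; visible region now rows[1,2) x cols[0,32) = 1x32
Op 3 cut(0, 20): punch at orig (1,20); cuts so far [(1, 20)]; region rows[1,2) x cols[0,32) = 1x32
Op 4 cut(0, 19): punch at orig (1,19); cuts so far [(1, 19), (1, 20)]; region rows[1,2) x cols[0,32) = 1x32
Op 5 cut(0, 4): punch at orig (1,4); cuts so far [(1, 4), (1, 19), (1, 20)]; region rows[1,2) x cols[0,32) = 1x32
Op 6 cut(0, 21): punch at orig (1,21); cuts so far [(1, 4), (1, 19), (1, 20), (1, 21)]; region rows[1,2) x cols[0,32) = 1x32
Unfold 1 (reflect across h@1): 8 holes -> [(0, 4), (0, 19), (0, 20), (0, 21), (1, 4), (1, 19), (1, 20), (1, 21)]
Unfold 2 (reflect across h@2): 16 holes -> [(0, 4), (0, 19), (0, 20), (0, 21), (1, 4), (1, 19), (1, 20), (1, 21), (2, 4), (2, 19), (2, 20), (2, 21), (3, 4), (3, 19), (3, 20), (3, 21)]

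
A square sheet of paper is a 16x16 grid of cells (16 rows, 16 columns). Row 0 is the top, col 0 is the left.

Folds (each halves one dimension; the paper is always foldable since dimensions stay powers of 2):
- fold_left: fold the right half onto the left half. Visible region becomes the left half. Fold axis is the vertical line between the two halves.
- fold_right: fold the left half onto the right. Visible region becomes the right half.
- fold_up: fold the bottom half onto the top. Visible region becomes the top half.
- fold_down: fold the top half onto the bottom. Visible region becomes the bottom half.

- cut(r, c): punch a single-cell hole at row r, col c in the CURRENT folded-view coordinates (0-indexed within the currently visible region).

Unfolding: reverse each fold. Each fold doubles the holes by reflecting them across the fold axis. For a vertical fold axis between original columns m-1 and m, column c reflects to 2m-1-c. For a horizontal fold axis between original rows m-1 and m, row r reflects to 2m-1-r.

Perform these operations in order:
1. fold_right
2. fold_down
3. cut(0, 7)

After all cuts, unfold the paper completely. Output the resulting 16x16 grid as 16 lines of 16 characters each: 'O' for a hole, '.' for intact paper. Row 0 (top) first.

Op 1 fold_right: fold axis v@8; visible region now rows[0,16) x cols[8,16) = 16x8
Op 2 fold_down: fold axis h@8; visible region now rows[8,16) x cols[8,16) = 8x8
Op 3 cut(0, 7): punch at orig (8,15); cuts so far [(8, 15)]; region rows[8,16) x cols[8,16) = 8x8
Unfold 1 (reflect across h@8): 2 holes -> [(7, 15), (8, 15)]
Unfold 2 (reflect across v@8): 4 holes -> [(7, 0), (7, 15), (8, 0), (8, 15)]

Answer: ................
................
................
................
................
................
................
O..............O
O..............O
................
................
................
................
................
................
................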